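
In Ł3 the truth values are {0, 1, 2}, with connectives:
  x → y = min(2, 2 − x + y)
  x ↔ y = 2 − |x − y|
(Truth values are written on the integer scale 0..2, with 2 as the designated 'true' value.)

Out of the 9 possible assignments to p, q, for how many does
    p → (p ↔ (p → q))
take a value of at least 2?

7

p = 0, q = 0 ↦ 2  ≥
p = 0, q = 1 ↦ 2  ≥
p = 0, q = 2 ↦ 2  ≥
p = 1, q = 0 ↦ 2  ≥
p = 1, q = 1 ↦ 2  ≥
p = 1, q = 2 ↦ 2  ≥
p = 2, q = 0 ↦ 0  <
p = 2, q = 1 ↦ 1  <
p = 2, q = 2 ↦ 2  ≥
So 7 of the 9 assignments meet the threshold.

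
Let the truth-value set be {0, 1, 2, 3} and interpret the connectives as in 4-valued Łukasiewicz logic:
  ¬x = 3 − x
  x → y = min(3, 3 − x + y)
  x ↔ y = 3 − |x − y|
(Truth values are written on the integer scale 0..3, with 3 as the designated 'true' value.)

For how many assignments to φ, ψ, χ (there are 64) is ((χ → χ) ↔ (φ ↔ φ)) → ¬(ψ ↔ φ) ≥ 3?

8

value 3: 8 assignments (counts)
value 2: 16 assignments
value 1: 24 assignments
value 0: 16 assignments
So 8 of the 64 assignments meet the threshold.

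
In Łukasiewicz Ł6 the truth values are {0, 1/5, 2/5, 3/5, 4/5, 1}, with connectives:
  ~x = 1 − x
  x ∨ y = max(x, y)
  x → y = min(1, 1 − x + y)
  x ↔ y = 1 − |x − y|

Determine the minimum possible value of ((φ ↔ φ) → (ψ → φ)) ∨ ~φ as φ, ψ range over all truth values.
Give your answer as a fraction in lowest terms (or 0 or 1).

Take φ = 2/5, ψ = 4/5:
φ ↔ φ = 2/5 ↔ 2/5 = 1
ψ → φ = 4/5 → 2/5 = 3/5
(φ ↔ φ) → (ψ → φ) = 1 → 3/5 = 3/5
~φ = ~2/5 = 3/5
((φ ↔ φ) → (ψ → φ)) ∨ ~φ = 3/5 ∨ 3/5 = 3/5
No assignment yields a value below 3/5, so this is the minimum.

3/5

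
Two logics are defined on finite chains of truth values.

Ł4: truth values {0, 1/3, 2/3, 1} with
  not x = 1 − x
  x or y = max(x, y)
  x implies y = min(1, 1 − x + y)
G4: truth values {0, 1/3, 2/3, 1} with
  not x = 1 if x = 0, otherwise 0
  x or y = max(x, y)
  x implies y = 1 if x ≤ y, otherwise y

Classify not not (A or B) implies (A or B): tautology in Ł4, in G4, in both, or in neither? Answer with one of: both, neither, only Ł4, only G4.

In Ł4: every assignment gives 1 — tautology.
In G4: at A = 0, B = 1/3 the value is 1/3 — not a tautology.

only Ł4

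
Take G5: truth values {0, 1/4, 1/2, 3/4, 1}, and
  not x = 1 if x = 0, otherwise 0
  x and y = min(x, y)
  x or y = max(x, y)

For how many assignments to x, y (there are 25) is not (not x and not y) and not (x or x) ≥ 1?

4

value 1: 4 assignments (counts)
value 0: 21 assignments
So 4 of the 25 assignments meet the threshold.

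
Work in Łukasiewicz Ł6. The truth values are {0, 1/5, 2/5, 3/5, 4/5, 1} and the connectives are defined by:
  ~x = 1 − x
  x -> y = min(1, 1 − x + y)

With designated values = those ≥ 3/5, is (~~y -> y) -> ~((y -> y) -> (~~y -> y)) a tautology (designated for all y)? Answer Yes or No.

No

Counterexample: take y = 0.
~y = ~0 = 1
~~y = ~1 = 0
~~y -> y = 0 -> 0 = 1
y -> y = 0 -> 0 = 1
~~y -> y = 0 -> 0 = 1
(y -> y) -> (~~y -> y) = 1 -> 1 = 1
~((y -> y) -> (~~y -> y)) = ~1 = 0
(~~y -> y) -> ~((y -> y) -> (~~y -> y)) = 1 -> 0 = 0
This gives 0, which is below 3/5.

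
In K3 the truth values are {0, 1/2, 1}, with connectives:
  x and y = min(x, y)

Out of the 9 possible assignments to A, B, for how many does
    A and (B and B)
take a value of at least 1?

1

A = 0, B = 0 ↦ 0  <
A = 0, B = 1/2 ↦ 0  <
A = 0, B = 1 ↦ 0  <
A = 1/2, B = 0 ↦ 0  <
A = 1/2, B = 1/2 ↦ 1/2  <
A = 1/2, B = 1 ↦ 1/2  <
A = 1, B = 0 ↦ 0  <
A = 1, B = 1/2 ↦ 1/2  <
A = 1, B = 1 ↦ 1  ≥
So 1 of the 9 assignments meets the threshold.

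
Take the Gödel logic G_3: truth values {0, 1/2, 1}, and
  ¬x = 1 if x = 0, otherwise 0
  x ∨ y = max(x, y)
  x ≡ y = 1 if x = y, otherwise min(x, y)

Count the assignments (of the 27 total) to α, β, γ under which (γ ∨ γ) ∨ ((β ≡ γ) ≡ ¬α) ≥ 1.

17

value 1: 17 assignments (counts)
value 1/2: 6 assignments
value 0: 4 assignments
So 17 of the 27 assignments meet the threshold.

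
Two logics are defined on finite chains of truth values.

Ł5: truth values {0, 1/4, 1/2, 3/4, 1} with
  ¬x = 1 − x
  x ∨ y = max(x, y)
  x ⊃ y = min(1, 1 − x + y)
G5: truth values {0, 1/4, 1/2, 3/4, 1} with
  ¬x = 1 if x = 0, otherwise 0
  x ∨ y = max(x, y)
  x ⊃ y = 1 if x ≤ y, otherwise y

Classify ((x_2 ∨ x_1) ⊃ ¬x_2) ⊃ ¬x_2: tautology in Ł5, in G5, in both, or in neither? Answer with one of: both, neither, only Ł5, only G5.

only G5

In Ł5: at x_1 = 0, x_2 = 1/4 the value is 3/4 — not a tautology.
In G5: every assignment gives 1 — tautology.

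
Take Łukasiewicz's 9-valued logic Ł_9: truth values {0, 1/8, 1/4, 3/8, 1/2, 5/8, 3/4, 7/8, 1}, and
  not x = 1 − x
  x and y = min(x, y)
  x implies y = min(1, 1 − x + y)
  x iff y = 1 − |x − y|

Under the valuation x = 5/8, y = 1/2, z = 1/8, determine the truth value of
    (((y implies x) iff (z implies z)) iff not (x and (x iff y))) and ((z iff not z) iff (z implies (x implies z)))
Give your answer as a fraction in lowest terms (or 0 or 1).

y implies x = 1/2 implies 5/8 = 1
z implies z = 1/8 implies 1/8 = 1
(y implies x) iff (z implies z) = 1 iff 1 = 1
x iff y = 5/8 iff 1/2 = 7/8
x and (x iff y) = 5/8 and 7/8 = 5/8
not (x and (x iff y)) = not 5/8 = 3/8
((y implies x) iff (z implies z)) iff not (x and (x iff y)) = 1 iff 3/8 = 3/8
not z = not 1/8 = 7/8
z iff not z = 1/8 iff 7/8 = 1/4
x implies z = 5/8 implies 1/8 = 1/2
z implies (x implies z) = 1/8 implies 1/2 = 1
(z iff not z) iff (z implies (x implies z)) = 1/4 iff 1 = 1/4
(((y implies x) iff (z implies z)) iff not (x and (x iff y))) and ((z iff not z) iff (z implies (x implies z))) = 3/8 and 1/4 = 1/4

1/4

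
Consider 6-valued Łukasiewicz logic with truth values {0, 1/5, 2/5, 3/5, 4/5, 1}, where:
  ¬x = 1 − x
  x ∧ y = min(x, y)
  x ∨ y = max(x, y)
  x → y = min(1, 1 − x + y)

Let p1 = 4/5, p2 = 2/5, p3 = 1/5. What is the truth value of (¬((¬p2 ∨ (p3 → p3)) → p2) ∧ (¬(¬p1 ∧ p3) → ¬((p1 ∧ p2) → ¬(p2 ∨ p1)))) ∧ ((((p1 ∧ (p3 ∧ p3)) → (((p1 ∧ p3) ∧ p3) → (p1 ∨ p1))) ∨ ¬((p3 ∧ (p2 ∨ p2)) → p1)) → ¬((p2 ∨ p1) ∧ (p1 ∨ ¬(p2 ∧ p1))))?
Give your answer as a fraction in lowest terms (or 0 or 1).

¬p2 = ¬2/5 = 3/5
p3 → p3 = 1/5 → 1/5 = 1
¬p2 ∨ (p3 → p3) = 3/5 ∨ 1 = 1
(¬p2 ∨ (p3 → p3)) → p2 = 1 → 2/5 = 2/5
¬((¬p2 ∨ (p3 → p3)) → p2) = ¬2/5 = 3/5
¬p1 = ¬4/5 = 1/5
¬p1 ∧ p3 = 1/5 ∧ 1/5 = 1/5
¬(¬p1 ∧ p3) = ¬1/5 = 4/5
p1 ∧ p2 = 4/5 ∧ 2/5 = 2/5
p2 ∨ p1 = 2/5 ∨ 4/5 = 4/5
¬(p2 ∨ p1) = ¬4/5 = 1/5
(p1 ∧ p2) → ¬(p2 ∨ p1) = 2/5 → 1/5 = 4/5
¬((p1 ∧ p2) → ¬(p2 ∨ p1)) = ¬4/5 = 1/5
¬(¬p1 ∧ p3) → ¬((p1 ∧ p2) → ¬(p2 ∨ p1)) = 4/5 → 1/5 = 2/5
¬((¬p2 ∨ (p3 → p3)) → p2) ∧ (¬(¬p1 ∧ p3) → ¬((p1 ∧ p2) → ¬(p2 ∨ p1))) = 3/5 ∧ 2/5 = 2/5
p3 ∧ p3 = 1/5 ∧ 1/5 = 1/5
p1 ∧ (p3 ∧ p3) = 4/5 ∧ 1/5 = 1/5
p1 ∧ p3 = 4/5 ∧ 1/5 = 1/5
(p1 ∧ p3) ∧ p3 = 1/5 ∧ 1/5 = 1/5
p1 ∨ p1 = 4/5 ∨ 4/5 = 4/5
((p1 ∧ p3) ∧ p3) → (p1 ∨ p1) = 1/5 → 4/5 = 1
(p1 ∧ (p3 ∧ p3)) → (((p1 ∧ p3) ∧ p3) → (p1 ∨ p1)) = 1/5 → 1 = 1
p2 ∨ p2 = 2/5 ∨ 2/5 = 2/5
p3 ∧ (p2 ∨ p2) = 1/5 ∧ 2/5 = 1/5
(p3 ∧ (p2 ∨ p2)) → p1 = 1/5 → 4/5 = 1
¬((p3 ∧ (p2 ∨ p2)) → p1) = ¬1 = 0
((p1 ∧ (p3 ∧ p3)) → (((p1 ∧ p3) ∧ p3) → (p1 ∨ p1))) ∨ ¬((p3 ∧ (p2 ∨ p2)) → p1) = 1 ∨ 0 = 1
p2 ∨ p1 = 2/5 ∨ 4/5 = 4/5
p2 ∧ p1 = 2/5 ∧ 4/5 = 2/5
¬(p2 ∧ p1) = ¬2/5 = 3/5
p1 ∨ ¬(p2 ∧ p1) = 4/5 ∨ 3/5 = 4/5
(p2 ∨ p1) ∧ (p1 ∨ ¬(p2 ∧ p1)) = 4/5 ∧ 4/5 = 4/5
¬((p2 ∨ p1) ∧ (p1 ∨ ¬(p2 ∧ p1))) = ¬4/5 = 1/5
(((p1 ∧ (p3 ∧ p3)) → (((p1 ∧ p3) ∧ p3) → (p1 ∨ p1))) ∨ ¬((p3 ∧ (p2 ∨ p2)) → p1)) → ¬((p2 ∨ p1) ∧ (p1 ∨ ¬(p2 ∧ p1))) = 1 → 1/5 = 1/5
(¬((¬p2 ∨ (p3 → p3)) → p2) ∧ (¬(¬p1 ∧ p3) → ¬((p1 ∧ p2) → ¬(p2 ∨ p1)))) ∧ ((((p1 ∧ (p3 ∧ p3)) → (((p1 ∧ p3) ∧ p3) → (p1 ∨ p1))) ∨ ¬((p3 ∧ (p2 ∨ p2)) → p1)) → ¬((p2 ∨ p1) ∧ (p1 ∨ ¬(p2 ∧ p1)))) = 2/5 ∧ 1/5 = 1/5

1/5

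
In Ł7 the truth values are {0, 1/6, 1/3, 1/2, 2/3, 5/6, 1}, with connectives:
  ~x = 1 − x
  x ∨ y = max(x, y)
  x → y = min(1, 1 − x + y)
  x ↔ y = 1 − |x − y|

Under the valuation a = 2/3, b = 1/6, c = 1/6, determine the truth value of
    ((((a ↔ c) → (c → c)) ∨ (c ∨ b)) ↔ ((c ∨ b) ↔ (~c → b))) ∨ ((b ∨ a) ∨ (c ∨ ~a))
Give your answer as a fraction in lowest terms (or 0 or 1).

a ↔ c = 2/3 ↔ 1/6 = 1/2
c → c = 1/6 → 1/6 = 1
(a ↔ c) → (c → c) = 1/2 → 1 = 1
c ∨ b = 1/6 ∨ 1/6 = 1/6
((a ↔ c) → (c → c)) ∨ (c ∨ b) = 1 ∨ 1/6 = 1
c ∨ b = 1/6 ∨ 1/6 = 1/6
~c = ~1/6 = 5/6
~c → b = 5/6 → 1/6 = 1/3
(c ∨ b) ↔ (~c → b) = 1/6 ↔ 1/3 = 5/6
(((a ↔ c) → (c → c)) ∨ (c ∨ b)) ↔ ((c ∨ b) ↔ (~c → b)) = 1 ↔ 5/6 = 5/6
b ∨ a = 1/6 ∨ 2/3 = 2/3
~a = ~2/3 = 1/3
c ∨ ~a = 1/6 ∨ 1/3 = 1/3
(b ∨ a) ∨ (c ∨ ~a) = 2/3 ∨ 1/3 = 2/3
((((a ↔ c) → (c → c)) ∨ (c ∨ b)) ↔ ((c ∨ b) ↔ (~c → b))) ∨ ((b ∨ a) ∨ (c ∨ ~a)) = 5/6 ∨ 2/3 = 5/6

5/6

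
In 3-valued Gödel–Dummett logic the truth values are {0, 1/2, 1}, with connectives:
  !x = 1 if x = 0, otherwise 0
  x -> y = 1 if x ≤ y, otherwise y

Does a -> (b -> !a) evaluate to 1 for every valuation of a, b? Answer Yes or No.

No

Counterexample: take a = 1/2, b = 1/2.
!a = !1/2 = 0
b -> !a = 1/2 -> 0 = 0
a -> (b -> !a) = 1/2 -> 0 = 0
This gives 0 ≠ 1.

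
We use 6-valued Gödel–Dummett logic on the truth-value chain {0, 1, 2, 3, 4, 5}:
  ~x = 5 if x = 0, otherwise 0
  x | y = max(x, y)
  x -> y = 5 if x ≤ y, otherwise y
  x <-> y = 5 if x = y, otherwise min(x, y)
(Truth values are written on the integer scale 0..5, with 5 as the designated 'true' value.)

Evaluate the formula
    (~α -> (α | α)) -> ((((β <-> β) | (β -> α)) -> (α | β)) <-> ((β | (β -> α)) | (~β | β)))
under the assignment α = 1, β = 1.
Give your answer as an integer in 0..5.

1

~α = ~1 = 0
α | α = 1 | 1 = 1
~α -> (α | α) = 0 -> 1 = 5
β <-> β = 1 <-> 1 = 5
β -> α = 1 -> 1 = 5
(β <-> β) | (β -> α) = 5 | 5 = 5
α | β = 1 | 1 = 1
((β <-> β) | (β -> α)) -> (α | β) = 5 -> 1 = 1
β -> α = 1 -> 1 = 5
β | (β -> α) = 1 | 5 = 5
~β = ~1 = 0
~β | β = 0 | 1 = 1
(β | (β -> α)) | (~β | β) = 5 | 1 = 5
(((β <-> β) | (β -> α)) -> (α | β)) <-> ((β | (β -> α)) | (~β | β)) = 1 <-> 5 = 1
(~α -> (α | α)) -> ((((β <-> β) | (β -> α)) -> (α | β)) <-> ((β | (β -> α)) | (~β | β))) = 5 -> 1 = 1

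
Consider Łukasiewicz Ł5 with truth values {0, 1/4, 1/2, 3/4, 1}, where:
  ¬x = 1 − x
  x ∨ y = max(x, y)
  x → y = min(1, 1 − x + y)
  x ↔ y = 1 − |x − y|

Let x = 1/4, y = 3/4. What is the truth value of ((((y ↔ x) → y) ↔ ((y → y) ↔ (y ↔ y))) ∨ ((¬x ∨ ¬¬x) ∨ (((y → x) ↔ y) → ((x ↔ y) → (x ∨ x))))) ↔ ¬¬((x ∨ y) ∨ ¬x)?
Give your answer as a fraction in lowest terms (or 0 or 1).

3/4

y ↔ x = 3/4 ↔ 1/4 = 1/2
(y ↔ x) → y = 1/2 → 3/4 = 1
y → y = 3/4 → 3/4 = 1
y ↔ y = 3/4 ↔ 3/4 = 1
(y → y) ↔ (y ↔ y) = 1 ↔ 1 = 1
((y ↔ x) → y) ↔ ((y → y) ↔ (y ↔ y)) = 1 ↔ 1 = 1
¬x = ¬1/4 = 3/4
¬x = ¬1/4 = 3/4
¬¬x = ¬3/4 = 1/4
¬x ∨ ¬¬x = 3/4 ∨ 1/4 = 3/4
y → x = 3/4 → 1/4 = 1/2
(y → x) ↔ y = 1/2 ↔ 3/4 = 3/4
x ↔ y = 1/4 ↔ 3/4 = 1/2
x ∨ x = 1/4 ∨ 1/4 = 1/4
(x ↔ y) → (x ∨ x) = 1/2 → 1/4 = 3/4
((y → x) ↔ y) → ((x ↔ y) → (x ∨ x)) = 3/4 → 3/4 = 1
(¬x ∨ ¬¬x) ∨ (((y → x) ↔ y) → ((x ↔ y) → (x ∨ x))) = 3/4 ∨ 1 = 1
(((y ↔ x) → y) ↔ ((y → y) ↔ (y ↔ y))) ∨ ((¬x ∨ ¬¬x) ∨ (((y → x) ↔ y) → ((x ↔ y) → (x ∨ x)))) = 1 ∨ 1 = 1
x ∨ y = 1/4 ∨ 3/4 = 3/4
¬x = ¬1/4 = 3/4
(x ∨ y) ∨ ¬x = 3/4 ∨ 3/4 = 3/4
¬((x ∨ y) ∨ ¬x) = ¬3/4 = 1/4
¬¬((x ∨ y) ∨ ¬x) = ¬1/4 = 3/4
((((y ↔ x) → y) ↔ ((y → y) ↔ (y ↔ y))) ∨ ((¬x ∨ ¬¬x) ∨ (((y → x) ↔ y) → ((x ↔ y) → (x ∨ x))))) ↔ ¬¬((x ∨ y) ∨ ¬x) = 1 ↔ 3/4 = 3/4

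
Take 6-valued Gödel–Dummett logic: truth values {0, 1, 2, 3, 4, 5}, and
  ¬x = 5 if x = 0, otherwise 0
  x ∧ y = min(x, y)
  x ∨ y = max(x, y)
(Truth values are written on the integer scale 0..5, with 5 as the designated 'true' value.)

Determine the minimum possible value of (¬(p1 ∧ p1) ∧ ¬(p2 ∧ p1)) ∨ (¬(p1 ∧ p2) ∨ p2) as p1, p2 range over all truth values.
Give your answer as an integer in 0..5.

Take p1 = 1, p2 = 1:
p1 ∧ p1 = 1 ∧ 1 = 1
¬(p1 ∧ p1) = ¬1 = 0
p2 ∧ p1 = 1 ∧ 1 = 1
¬(p2 ∧ p1) = ¬1 = 0
¬(p1 ∧ p1) ∧ ¬(p2 ∧ p1) = 0 ∧ 0 = 0
p1 ∧ p2 = 1 ∧ 1 = 1
¬(p1 ∧ p2) = ¬1 = 0
¬(p1 ∧ p2) ∨ p2 = 0 ∨ 1 = 1
(¬(p1 ∧ p1) ∧ ¬(p2 ∧ p1)) ∨ (¬(p1 ∧ p2) ∨ p2) = 0 ∨ 1 = 1
No assignment yields a value below 1, so this is the minimum.

1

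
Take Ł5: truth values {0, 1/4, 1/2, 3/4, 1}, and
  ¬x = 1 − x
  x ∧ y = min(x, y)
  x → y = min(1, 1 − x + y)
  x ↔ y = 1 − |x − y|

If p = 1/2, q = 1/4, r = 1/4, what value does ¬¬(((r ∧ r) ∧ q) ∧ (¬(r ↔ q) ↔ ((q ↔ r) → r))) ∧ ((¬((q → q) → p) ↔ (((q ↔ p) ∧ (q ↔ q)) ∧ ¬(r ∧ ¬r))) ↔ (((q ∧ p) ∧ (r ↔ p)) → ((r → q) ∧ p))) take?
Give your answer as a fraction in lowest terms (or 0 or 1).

r ∧ r = 1/4 ∧ 1/4 = 1/4
(r ∧ r) ∧ q = 1/4 ∧ 1/4 = 1/4
r ↔ q = 1/4 ↔ 1/4 = 1
¬(r ↔ q) = ¬1 = 0
q ↔ r = 1/4 ↔ 1/4 = 1
(q ↔ r) → r = 1 → 1/4 = 1/4
¬(r ↔ q) ↔ ((q ↔ r) → r) = 0 ↔ 1/4 = 3/4
((r ∧ r) ∧ q) ∧ (¬(r ↔ q) ↔ ((q ↔ r) → r)) = 1/4 ∧ 3/4 = 1/4
¬(((r ∧ r) ∧ q) ∧ (¬(r ↔ q) ↔ ((q ↔ r) → r))) = ¬1/4 = 3/4
¬¬(((r ∧ r) ∧ q) ∧ (¬(r ↔ q) ↔ ((q ↔ r) → r))) = ¬3/4 = 1/4
q → q = 1/4 → 1/4 = 1
(q → q) → p = 1 → 1/2 = 1/2
¬((q → q) → p) = ¬1/2 = 1/2
q ↔ p = 1/4 ↔ 1/2 = 3/4
q ↔ q = 1/4 ↔ 1/4 = 1
(q ↔ p) ∧ (q ↔ q) = 3/4 ∧ 1 = 3/4
¬r = ¬1/4 = 3/4
r ∧ ¬r = 1/4 ∧ 3/4 = 1/4
¬(r ∧ ¬r) = ¬1/4 = 3/4
((q ↔ p) ∧ (q ↔ q)) ∧ ¬(r ∧ ¬r) = 3/4 ∧ 3/4 = 3/4
¬((q → q) → p) ↔ (((q ↔ p) ∧ (q ↔ q)) ∧ ¬(r ∧ ¬r)) = 1/2 ↔ 3/4 = 3/4
q ∧ p = 1/4 ∧ 1/2 = 1/4
r ↔ p = 1/4 ↔ 1/2 = 3/4
(q ∧ p) ∧ (r ↔ p) = 1/4 ∧ 3/4 = 1/4
r → q = 1/4 → 1/4 = 1
(r → q) ∧ p = 1 ∧ 1/2 = 1/2
((q ∧ p) ∧ (r ↔ p)) → ((r → q) ∧ p) = 1/4 → 1/2 = 1
(¬((q → q) → p) ↔ (((q ↔ p) ∧ (q ↔ q)) ∧ ¬(r ∧ ¬r))) ↔ (((q ∧ p) ∧ (r ↔ p)) → ((r → q) ∧ p)) = 3/4 ↔ 1 = 3/4
¬¬(((r ∧ r) ∧ q) ∧ (¬(r ↔ q) ↔ ((q ↔ r) → r))) ∧ ((¬((q → q) → p) ↔ (((q ↔ p) ∧ (q ↔ q)) ∧ ¬(r ∧ ¬r))) ↔ (((q ∧ p) ∧ (r ↔ p)) → ((r → q) ∧ p))) = 1/4 ∧ 3/4 = 1/4

1/4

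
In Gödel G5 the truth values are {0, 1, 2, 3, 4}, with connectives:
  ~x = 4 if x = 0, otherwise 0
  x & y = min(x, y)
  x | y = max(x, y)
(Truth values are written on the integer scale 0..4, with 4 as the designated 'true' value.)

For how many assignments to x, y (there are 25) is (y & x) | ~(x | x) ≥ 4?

value 4: 6 assignments (counts)
value 3: 3 assignments
value 2: 5 assignments
value 1: 7 assignments
value 0: 4 assignments
So 6 of the 25 assignments meet the threshold.

6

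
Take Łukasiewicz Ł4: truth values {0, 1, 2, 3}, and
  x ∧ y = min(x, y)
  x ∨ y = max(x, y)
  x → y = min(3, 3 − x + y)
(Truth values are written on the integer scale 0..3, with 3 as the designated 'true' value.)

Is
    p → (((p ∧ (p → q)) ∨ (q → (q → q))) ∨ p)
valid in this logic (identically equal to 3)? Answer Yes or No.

p = 0, q = 0 ↦ 3
p = 0, q = 1 ↦ 3
p = 0, q = 2 ↦ 3
p = 0, q = 3 ↦ 3
p = 1, q = 0 ↦ 3
p = 1, q = 1 ↦ 3
p = 1, q = 2 ↦ 3
p = 1, q = 3 ↦ 3
p = 2, q = 0 ↦ 3
p = 2, q = 1 ↦ 3
p = 2, q = 2 ↦ 3
p = 2, q = 3 ↦ 3
p = 3, q = 0 ↦ 3
p = 3, q = 1 ↦ 3
p = 3, q = 2 ↦ 3
p = 3, q = 3 ↦ 3
Every assignment gives a value ≥ 3.

Yes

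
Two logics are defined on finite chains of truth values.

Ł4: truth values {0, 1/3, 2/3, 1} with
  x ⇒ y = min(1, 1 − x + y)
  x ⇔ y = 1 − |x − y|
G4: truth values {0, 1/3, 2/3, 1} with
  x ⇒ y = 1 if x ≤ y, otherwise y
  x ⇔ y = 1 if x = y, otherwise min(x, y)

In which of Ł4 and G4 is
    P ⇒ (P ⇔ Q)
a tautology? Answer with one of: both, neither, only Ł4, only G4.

In Ł4: at P = 2/3, Q = 0 the value is 2/3 — not a tautology.
In G4: at P = 1/3, Q = 0 the value is 0 — not a tautology.

neither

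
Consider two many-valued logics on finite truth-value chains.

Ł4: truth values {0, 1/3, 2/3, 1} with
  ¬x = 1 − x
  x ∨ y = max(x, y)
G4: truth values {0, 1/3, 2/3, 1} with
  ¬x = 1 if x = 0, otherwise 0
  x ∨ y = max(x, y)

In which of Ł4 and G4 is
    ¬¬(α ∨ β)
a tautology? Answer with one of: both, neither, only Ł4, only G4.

In Ł4: at α = 0, β = 0 the value is 0 — not a tautology.
In G4: at α = 0, β = 0 the value is 0 — not a tautology.

neither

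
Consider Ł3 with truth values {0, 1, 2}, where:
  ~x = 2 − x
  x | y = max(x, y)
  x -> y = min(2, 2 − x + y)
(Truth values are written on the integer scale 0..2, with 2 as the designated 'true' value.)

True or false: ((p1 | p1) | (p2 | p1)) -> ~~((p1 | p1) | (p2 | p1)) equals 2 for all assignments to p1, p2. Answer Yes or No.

p1 = 0, p2 = 0 ↦ 2
p1 = 0, p2 = 1 ↦ 2
p1 = 0, p2 = 2 ↦ 2
p1 = 1, p2 = 0 ↦ 2
p1 = 1, p2 = 1 ↦ 2
p1 = 1, p2 = 2 ↦ 2
p1 = 2, p2 = 0 ↦ 2
p1 = 2, p2 = 1 ↦ 2
p1 = 2, p2 = 2 ↦ 2
Every assignment gives a value ≥ 2.

Yes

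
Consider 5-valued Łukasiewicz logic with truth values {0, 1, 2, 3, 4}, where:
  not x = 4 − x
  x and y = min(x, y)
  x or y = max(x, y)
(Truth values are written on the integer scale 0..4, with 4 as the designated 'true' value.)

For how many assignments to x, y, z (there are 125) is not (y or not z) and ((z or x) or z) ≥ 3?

value 4: 5 assignments (counts)
value 3: 15 assignments (counts)
value 2: 25 assignments
value 1: 35 assignments
value 0: 45 assignments
So 20 of the 125 assignments meet the threshold.

20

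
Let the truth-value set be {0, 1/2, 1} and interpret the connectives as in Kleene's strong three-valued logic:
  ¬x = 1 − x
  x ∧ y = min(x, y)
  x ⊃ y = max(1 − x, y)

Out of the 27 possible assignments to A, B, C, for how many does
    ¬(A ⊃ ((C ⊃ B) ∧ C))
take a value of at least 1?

value 1: 4 assignments (counts)
value 1/2: 12 assignments
value 0: 11 assignments
So 4 of the 27 assignments meet the threshold.

4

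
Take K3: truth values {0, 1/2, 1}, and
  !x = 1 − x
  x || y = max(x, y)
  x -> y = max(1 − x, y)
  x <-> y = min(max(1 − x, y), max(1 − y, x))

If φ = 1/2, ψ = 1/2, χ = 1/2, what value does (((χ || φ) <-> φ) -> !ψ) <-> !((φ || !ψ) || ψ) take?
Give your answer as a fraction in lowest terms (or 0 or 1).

χ || φ = 1/2 || 1/2 = 1/2
(χ || φ) <-> φ = 1/2 <-> 1/2 = 1/2
!ψ = !1/2 = 1/2
((χ || φ) <-> φ) -> !ψ = 1/2 -> 1/2 = 1/2
!ψ = !1/2 = 1/2
φ || !ψ = 1/2 || 1/2 = 1/2
(φ || !ψ) || ψ = 1/2 || 1/2 = 1/2
!((φ || !ψ) || ψ) = !1/2 = 1/2
(((χ || φ) <-> φ) -> !ψ) <-> !((φ || !ψ) || ψ) = 1/2 <-> 1/2 = 1/2

1/2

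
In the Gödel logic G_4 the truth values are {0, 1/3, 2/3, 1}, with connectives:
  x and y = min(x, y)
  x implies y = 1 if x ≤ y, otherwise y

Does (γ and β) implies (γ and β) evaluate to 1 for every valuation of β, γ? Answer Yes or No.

Yes

β = 0, γ = 0 ↦ 1
β = 0, γ = 1/3 ↦ 1
β = 0, γ = 2/3 ↦ 1
β = 0, γ = 1 ↦ 1
β = 1/3, γ = 0 ↦ 1
β = 1/3, γ = 1/3 ↦ 1
β = 1/3, γ = 2/3 ↦ 1
β = 1/3, γ = 1 ↦ 1
β = 2/3, γ = 0 ↦ 1
β = 2/3, γ = 1/3 ↦ 1
β = 2/3, γ = 2/3 ↦ 1
β = 2/3, γ = 1 ↦ 1
β = 1, γ = 0 ↦ 1
β = 1, γ = 1/3 ↦ 1
β = 1, γ = 2/3 ↦ 1
β = 1, γ = 1 ↦ 1
Every assignment gives a value ≥ 1.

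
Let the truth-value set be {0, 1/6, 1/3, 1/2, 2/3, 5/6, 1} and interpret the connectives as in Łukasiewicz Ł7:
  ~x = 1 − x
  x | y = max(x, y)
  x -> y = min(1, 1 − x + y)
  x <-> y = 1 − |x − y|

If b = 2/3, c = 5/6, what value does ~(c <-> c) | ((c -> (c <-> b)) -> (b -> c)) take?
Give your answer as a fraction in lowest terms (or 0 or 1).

c <-> c = 5/6 <-> 5/6 = 1
~(c <-> c) = ~1 = 0
c <-> b = 5/6 <-> 2/3 = 5/6
c -> (c <-> b) = 5/6 -> 5/6 = 1
b -> c = 2/3 -> 5/6 = 1
(c -> (c <-> b)) -> (b -> c) = 1 -> 1 = 1
~(c <-> c) | ((c -> (c <-> b)) -> (b -> c)) = 0 | 1 = 1

1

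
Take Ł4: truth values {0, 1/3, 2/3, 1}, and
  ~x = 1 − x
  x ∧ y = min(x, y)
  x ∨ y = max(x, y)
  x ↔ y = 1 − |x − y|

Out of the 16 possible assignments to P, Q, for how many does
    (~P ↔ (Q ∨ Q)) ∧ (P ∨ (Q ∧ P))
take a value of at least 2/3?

5

P = 0, Q = 0 ↦ 0  <
P = 0, Q = 1/3 ↦ 0  <
P = 0, Q = 2/3 ↦ 0  <
P = 0, Q = 1 ↦ 0  <
P = 1/3, Q = 0 ↦ 1/3  <
P = 1/3, Q = 1/3 ↦ 1/3  <
P = 1/3, Q = 2/3 ↦ 1/3  <
P = 1/3, Q = 1 ↦ 1/3  <
P = 2/3, Q = 0 ↦ 2/3  ≥
P = 2/3, Q = 1/3 ↦ 2/3  ≥
P = 2/3, Q = 2/3 ↦ 2/3  ≥
P = 2/3, Q = 1 ↦ 1/3  <
P = 1, Q = 0 ↦ 1  ≥
P = 1, Q = 1/3 ↦ 2/3  ≥
P = 1, Q = 2/3 ↦ 1/3  <
P = 1, Q = 1 ↦ 0  <
So 5 of the 16 assignments meet the threshold.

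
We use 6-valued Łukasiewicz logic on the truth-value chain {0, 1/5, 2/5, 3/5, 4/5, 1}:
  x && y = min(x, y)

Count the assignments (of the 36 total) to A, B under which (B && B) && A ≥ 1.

1

value 1: 1 assignment (counts)
value 4/5: 3 assignments
value 3/5: 5 assignments
value 2/5: 7 assignments
value 1/5: 9 assignments
value 0: 11 assignments
So 1 of the 36 assignments meets the threshold.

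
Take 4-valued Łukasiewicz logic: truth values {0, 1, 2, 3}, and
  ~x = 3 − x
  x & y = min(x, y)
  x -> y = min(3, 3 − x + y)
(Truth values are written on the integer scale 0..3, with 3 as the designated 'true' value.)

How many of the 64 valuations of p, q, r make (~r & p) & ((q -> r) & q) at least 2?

value 2: 2 assignments (counts)
value 1: 22 assignments
value 0: 40 assignments
So 2 of the 64 assignments meet the threshold.

2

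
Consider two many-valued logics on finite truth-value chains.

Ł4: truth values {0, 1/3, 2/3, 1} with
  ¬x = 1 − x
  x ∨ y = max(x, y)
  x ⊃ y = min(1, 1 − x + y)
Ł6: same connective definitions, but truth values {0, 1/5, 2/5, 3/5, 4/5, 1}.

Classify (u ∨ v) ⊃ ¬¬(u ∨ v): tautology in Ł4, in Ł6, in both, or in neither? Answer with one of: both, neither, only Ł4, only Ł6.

both

In Ł4: every assignment gives 1 — tautology.
In Ł6: every assignment gives 1 — tautology.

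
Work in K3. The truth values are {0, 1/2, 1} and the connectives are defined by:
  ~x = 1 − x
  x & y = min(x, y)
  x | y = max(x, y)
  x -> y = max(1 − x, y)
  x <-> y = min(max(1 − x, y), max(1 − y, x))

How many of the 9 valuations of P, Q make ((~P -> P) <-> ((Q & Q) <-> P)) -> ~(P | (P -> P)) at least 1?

P = 0, Q = 0 ↦ 1  ≥
P = 0, Q = 1/2 ↦ 1/2  <
P = 0, Q = 1 ↦ 0  <
P = 1/2, Q = 0 ↦ 1/2  <
P = 1/2, Q = 1/2 ↦ 1/2  <
P = 1/2, Q = 1 ↦ 1/2  <
P = 1, Q = 0 ↦ 1  ≥
P = 1, Q = 1/2 ↦ 1/2  <
P = 1, Q = 1 ↦ 0  <
So 2 of the 9 assignments meet the threshold.

2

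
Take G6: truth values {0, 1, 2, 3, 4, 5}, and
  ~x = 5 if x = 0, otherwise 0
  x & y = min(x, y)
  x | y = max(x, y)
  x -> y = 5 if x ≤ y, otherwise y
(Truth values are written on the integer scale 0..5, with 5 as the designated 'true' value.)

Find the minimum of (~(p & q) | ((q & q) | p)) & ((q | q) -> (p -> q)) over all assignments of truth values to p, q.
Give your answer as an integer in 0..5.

1

Take p = 1, q = 1:
p & q = 1 & 1 = 1
~(p & q) = ~1 = 0
q & q = 1 & 1 = 1
(q & q) | p = 1 | 1 = 1
~(p & q) | ((q & q) | p) = 0 | 1 = 1
q | q = 1 | 1 = 1
p -> q = 1 -> 1 = 5
(q | q) -> (p -> q) = 1 -> 5 = 5
(~(p & q) | ((q & q) | p)) & ((q | q) -> (p -> q)) = 1 & 5 = 1
No assignment yields a value below 1, so this is the minimum.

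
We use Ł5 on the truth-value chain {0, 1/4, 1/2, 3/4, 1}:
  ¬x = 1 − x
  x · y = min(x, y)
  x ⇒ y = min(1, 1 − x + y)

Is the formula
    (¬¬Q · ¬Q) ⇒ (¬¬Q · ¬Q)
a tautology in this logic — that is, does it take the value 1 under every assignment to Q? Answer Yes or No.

Yes

Q = 0 ↦ 1
Q = 1/4 ↦ 1
Q = 1/2 ↦ 1
Q = 3/4 ↦ 1
Q = 1 ↦ 1
Every assignment gives a value ≥ 1.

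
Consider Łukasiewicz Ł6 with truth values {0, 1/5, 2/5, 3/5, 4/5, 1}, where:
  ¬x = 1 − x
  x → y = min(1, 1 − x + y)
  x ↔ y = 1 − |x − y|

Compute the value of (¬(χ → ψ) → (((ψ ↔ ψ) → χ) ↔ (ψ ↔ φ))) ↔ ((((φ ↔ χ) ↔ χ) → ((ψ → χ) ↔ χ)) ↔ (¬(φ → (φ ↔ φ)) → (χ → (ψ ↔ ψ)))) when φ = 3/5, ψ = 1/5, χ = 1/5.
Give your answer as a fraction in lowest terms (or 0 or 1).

3/5

χ → ψ = 1/5 → 1/5 = 1
¬(χ → ψ) = ¬1 = 0
ψ ↔ ψ = 1/5 ↔ 1/5 = 1
(ψ ↔ ψ) → χ = 1 → 1/5 = 1/5
ψ ↔ φ = 1/5 ↔ 3/5 = 3/5
((ψ ↔ ψ) → χ) ↔ (ψ ↔ φ) = 1/5 ↔ 3/5 = 3/5
¬(χ → ψ) → (((ψ ↔ ψ) → χ) ↔ (ψ ↔ φ)) = 0 → 3/5 = 1
φ ↔ χ = 3/5 ↔ 1/5 = 3/5
(φ ↔ χ) ↔ χ = 3/5 ↔ 1/5 = 3/5
ψ → χ = 1/5 → 1/5 = 1
(ψ → χ) ↔ χ = 1 ↔ 1/5 = 1/5
((φ ↔ χ) ↔ χ) → ((ψ → χ) ↔ χ) = 3/5 → 1/5 = 3/5
φ ↔ φ = 3/5 ↔ 3/5 = 1
φ → (φ ↔ φ) = 3/5 → 1 = 1
¬(φ → (φ ↔ φ)) = ¬1 = 0
ψ ↔ ψ = 1/5 ↔ 1/5 = 1
χ → (ψ ↔ ψ) = 1/5 → 1 = 1
¬(φ → (φ ↔ φ)) → (χ → (ψ ↔ ψ)) = 0 → 1 = 1
(((φ ↔ χ) ↔ χ) → ((ψ → χ) ↔ χ)) ↔ (¬(φ → (φ ↔ φ)) → (χ → (ψ ↔ ψ))) = 3/5 ↔ 1 = 3/5
(¬(χ → ψ) → (((ψ ↔ ψ) → χ) ↔ (ψ ↔ φ))) ↔ ((((φ ↔ χ) ↔ χ) → ((ψ → χ) ↔ χ)) ↔ (¬(φ → (φ ↔ φ)) → (χ → (ψ ↔ ψ)))) = 1 ↔ 3/5 = 3/5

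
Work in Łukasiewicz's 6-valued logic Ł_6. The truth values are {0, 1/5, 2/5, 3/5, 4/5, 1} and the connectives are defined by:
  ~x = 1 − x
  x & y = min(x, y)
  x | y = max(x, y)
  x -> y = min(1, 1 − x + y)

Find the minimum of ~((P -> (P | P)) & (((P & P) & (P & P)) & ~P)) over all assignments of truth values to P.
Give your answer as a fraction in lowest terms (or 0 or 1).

3/5

Take P = 2/5:
P | P = 2/5 | 2/5 = 2/5
P -> (P | P) = 2/5 -> 2/5 = 1
P & P = 2/5 & 2/5 = 2/5
P & P = 2/5 & 2/5 = 2/5
(P & P) & (P & P) = 2/5 & 2/5 = 2/5
~P = ~2/5 = 3/5
((P & P) & (P & P)) & ~P = 2/5 & 3/5 = 2/5
(P -> (P | P)) & (((P & P) & (P & P)) & ~P) = 1 & 2/5 = 2/5
~((P -> (P | P)) & (((P & P) & (P & P)) & ~P)) = ~2/5 = 3/5
No assignment yields a value below 3/5, so this is the minimum.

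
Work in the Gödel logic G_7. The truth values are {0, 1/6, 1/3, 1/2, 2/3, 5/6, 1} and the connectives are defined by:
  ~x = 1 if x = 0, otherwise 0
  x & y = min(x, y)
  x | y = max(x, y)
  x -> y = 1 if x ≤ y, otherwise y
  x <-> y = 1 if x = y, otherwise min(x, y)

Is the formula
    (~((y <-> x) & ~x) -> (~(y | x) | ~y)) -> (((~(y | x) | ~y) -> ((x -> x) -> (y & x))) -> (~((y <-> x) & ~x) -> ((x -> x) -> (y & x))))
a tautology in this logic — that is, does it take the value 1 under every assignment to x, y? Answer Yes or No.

Yes

At x = 1/6, y = 1/2, for instance:
y <-> x = 1/2 <-> 1/6 = 1/6
~x = ~1/6 = 0
(y <-> x) & ~x = 1/6 & 0 = 0
~((y <-> x) & ~x) = ~0 = 1
y | x = 1/2 | 1/6 = 1/2
~(y | x) = ~1/2 = 0
~y = ~1/2 = 0
~(y | x) | ~y = 0 | 0 = 0
~((y <-> x) & ~x) -> (~(y | x) | ~y) = 1 -> 0 = 0
x -> x = 1/6 -> 1/6 = 1
y & x = 1/2 & 1/6 = 1/6
(x -> x) -> (y & x) = 1 -> 1/6 = 1/6
(~(y | x) | ~y) -> ((x -> x) -> (y & x)) = 0 -> 1/6 = 1
~((y <-> x) & ~x) -> ((x -> x) -> (y & x)) = 1 -> 1/6 = 1/6
((~(y | x) | ~y) -> ((x -> x) -> (y & x))) -> (~((y <-> x) & ~x) -> ((x -> x) -> (y & x))) = 1 -> 1/6 = 1/6
(~((y <-> x) & ~x) -> (~(y | x) | ~y)) -> (((~(y | x) | ~y) -> ((x -> x) -> (y & x))) -> (~((y <-> x) & ~x) -> ((x -> x) -> (y & x)))) = 0 -> 1/6 = 1
and checking the remaining 48 assignments likewise gives ≥ 1 in every case.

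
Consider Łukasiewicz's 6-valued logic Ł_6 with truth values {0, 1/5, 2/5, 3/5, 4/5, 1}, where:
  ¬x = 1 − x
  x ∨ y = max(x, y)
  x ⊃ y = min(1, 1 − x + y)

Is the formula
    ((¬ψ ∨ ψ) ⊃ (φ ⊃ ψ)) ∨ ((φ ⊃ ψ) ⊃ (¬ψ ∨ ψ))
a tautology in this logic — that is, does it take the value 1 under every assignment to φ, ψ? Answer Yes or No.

At φ = 0, ψ = 3/5, for instance:
¬ψ = ¬3/5 = 2/5
¬ψ ∨ ψ = 2/5 ∨ 3/5 = 3/5
φ ⊃ ψ = 0 ⊃ 3/5 = 1
(¬ψ ∨ ψ) ⊃ (φ ⊃ ψ) = 3/5 ⊃ 1 = 1
(φ ⊃ ψ) ⊃ (¬ψ ∨ ψ) = 1 ⊃ 3/5 = 3/5
((¬ψ ∨ ψ) ⊃ (φ ⊃ ψ)) ∨ ((φ ⊃ ψ) ⊃ (¬ψ ∨ ψ)) = 1 ∨ 3/5 = 1
and checking the remaining 35 assignments likewise gives ≥ 1 in every case.

Yes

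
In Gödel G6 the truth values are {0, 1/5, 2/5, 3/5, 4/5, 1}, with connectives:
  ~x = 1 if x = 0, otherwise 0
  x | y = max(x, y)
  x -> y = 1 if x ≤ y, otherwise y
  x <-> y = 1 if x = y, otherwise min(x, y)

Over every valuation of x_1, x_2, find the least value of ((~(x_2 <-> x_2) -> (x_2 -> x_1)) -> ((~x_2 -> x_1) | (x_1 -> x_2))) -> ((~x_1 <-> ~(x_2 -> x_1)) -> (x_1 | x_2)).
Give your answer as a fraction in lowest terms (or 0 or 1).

Take x_1 = 0, x_2 = 1/5:
x_2 <-> x_2 = 1/5 <-> 1/5 = 1
~(x_2 <-> x_2) = ~1 = 0
x_2 -> x_1 = 1/5 -> 0 = 0
~(x_2 <-> x_2) -> (x_2 -> x_1) = 0 -> 0 = 1
~x_2 = ~1/5 = 0
~x_2 -> x_1 = 0 -> 0 = 1
x_1 -> x_2 = 0 -> 1/5 = 1
(~x_2 -> x_1) | (x_1 -> x_2) = 1 | 1 = 1
(~(x_2 <-> x_2) -> (x_2 -> x_1)) -> ((~x_2 -> x_1) | (x_1 -> x_2)) = 1 -> 1 = 1
~x_1 = ~0 = 1
x_2 -> x_1 = 1/5 -> 0 = 0
~(x_2 -> x_1) = ~0 = 1
~x_1 <-> ~(x_2 -> x_1) = 1 <-> 1 = 1
x_1 | x_2 = 0 | 1/5 = 1/5
(~x_1 <-> ~(x_2 -> x_1)) -> (x_1 | x_2) = 1 -> 1/5 = 1/5
((~(x_2 <-> x_2) -> (x_2 -> x_1)) -> ((~x_2 -> x_1) | (x_1 -> x_2))) -> ((~x_1 <-> ~(x_2 -> x_1)) -> (x_1 | x_2)) = 1 -> 1/5 = 1/5
No assignment yields a value below 1/5, so this is the minimum.

1/5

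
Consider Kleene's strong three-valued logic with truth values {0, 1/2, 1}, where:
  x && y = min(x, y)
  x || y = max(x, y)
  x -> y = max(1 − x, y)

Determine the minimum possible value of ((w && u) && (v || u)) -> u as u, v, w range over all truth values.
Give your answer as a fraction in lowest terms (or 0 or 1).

Take u = 1/2, v = 0, w = 1/2:
w && u = 1/2 && 1/2 = 1/2
v || u = 0 || 1/2 = 1/2
(w && u) && (v || u) = 1/2 && 1/2 = 1/2
((w && u) && (v || u)) -> u = 1/2 -> 1/2 = 1/2
No assignment yields a value below 1/2, so this is the minimum.

1/2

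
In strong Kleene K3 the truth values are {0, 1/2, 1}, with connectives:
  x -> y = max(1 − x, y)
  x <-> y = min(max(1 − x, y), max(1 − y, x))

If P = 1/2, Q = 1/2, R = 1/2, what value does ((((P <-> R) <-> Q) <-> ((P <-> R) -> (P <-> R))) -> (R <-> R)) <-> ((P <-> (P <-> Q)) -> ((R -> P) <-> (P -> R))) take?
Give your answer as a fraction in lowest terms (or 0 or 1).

1/2

P <-> R = 1/2 <-> 1/2 = 1/2
(P <-> R) <-> Q = 1/2 <-> 1/2 = 1/2
P <-> R = 1/2 <-> 1/2 = 1/2
P <-> R = 1/2 <-> 1/2 = 1/2
(P <-> R) -> (P <-> R) = 1/2 -> 1/2 = 1/2
((P <-> R) <-> Q) <-> ((P <-> R) -> (P <-> R)) = 1/2 <-> 1/2 = 1/2
R <-> R = 1/2 <-> 1/2 = 1/2
(((P <-> R) <-> Q) <-> ((P <-> R) -> (P <-> R))) -> (R <-> R) = 1/2 -> 1/2 = 1/2
P <-> Q = 1/2 <-> 1/2 = 1/2
P <-> (P <-> Q) = 1/2 <-> 1/2 = 1/2
R -> P = 1/2 -> 1/2 = 1/2
P -> R = 1/2 -> 1/2 = 1/2
(R -> P) <-> (P -> R) = 1/2 <-> 1/2 = 1/2
(P <-> (P <-> Q)) -> ((R -> P) <-> (P -> R)) = 1/2 -> 1/2 = 1/2
((((P <-> R) <-> Q) <-> ((P <-> R) -> (P <-> R))) -> (R <-> R)) <-> ((P <-> (P <-> Q)) -> ((R -> P) <-> (P -> R))) = 1/2 <-> 1/2 = 1/2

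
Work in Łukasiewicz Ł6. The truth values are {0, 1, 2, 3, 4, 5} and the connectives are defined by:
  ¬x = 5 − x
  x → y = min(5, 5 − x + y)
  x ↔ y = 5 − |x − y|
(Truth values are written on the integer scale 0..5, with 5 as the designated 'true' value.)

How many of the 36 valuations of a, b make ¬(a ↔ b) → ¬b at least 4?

value 5: 27 assignments (counts)
value 4: 3 assignments (counts)
value 3: 2 assignments
value 2: 2 assignments
value 1: 1 assignment
value 0: 1 assignment
So 30 of the 36 assignments meet the threshold.

30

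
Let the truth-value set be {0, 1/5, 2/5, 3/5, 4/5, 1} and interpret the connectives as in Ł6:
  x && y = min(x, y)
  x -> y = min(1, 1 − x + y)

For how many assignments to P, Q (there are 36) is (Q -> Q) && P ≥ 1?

6

value 1: 6 assignments (counts)
value 4/5: 6 assignments
value 3/5: 6 assignments
value 2/5: 6 assignments
value 1/5: 6 assignments
value 0: 6 assignments
So 6 of the 36 assignments meet the threshold.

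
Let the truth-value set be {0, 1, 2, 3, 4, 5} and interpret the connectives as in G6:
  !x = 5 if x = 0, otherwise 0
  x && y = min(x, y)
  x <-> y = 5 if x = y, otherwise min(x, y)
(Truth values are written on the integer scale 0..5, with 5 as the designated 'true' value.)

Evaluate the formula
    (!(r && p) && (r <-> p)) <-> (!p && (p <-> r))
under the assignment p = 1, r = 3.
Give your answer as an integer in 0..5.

r && p = 3 && 1 = 1
!(r && p) = !1 = 0
r <-> p = 3 <-> 1 = 1
!(r && p) && (r <-> p) = 0 && 1 = 0
!p = !1 = 0
p <-> r = 1 <-> 3 = 1
!p && (p <-> r) = 0 && 1 = 0
(!(r && p) && (r <-> p)) <-> (!p && (p <-> r)) = 0 <-> 0 = 5

5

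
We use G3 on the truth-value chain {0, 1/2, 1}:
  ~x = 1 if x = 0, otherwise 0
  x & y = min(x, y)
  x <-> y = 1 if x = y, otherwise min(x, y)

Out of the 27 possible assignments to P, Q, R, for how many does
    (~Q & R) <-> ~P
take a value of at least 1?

value 1: 15 assignments (counts)
value 1/2: 1 assignment
value 0: 11 assignments
So 15 of the 27 assignments meet the threshold.

15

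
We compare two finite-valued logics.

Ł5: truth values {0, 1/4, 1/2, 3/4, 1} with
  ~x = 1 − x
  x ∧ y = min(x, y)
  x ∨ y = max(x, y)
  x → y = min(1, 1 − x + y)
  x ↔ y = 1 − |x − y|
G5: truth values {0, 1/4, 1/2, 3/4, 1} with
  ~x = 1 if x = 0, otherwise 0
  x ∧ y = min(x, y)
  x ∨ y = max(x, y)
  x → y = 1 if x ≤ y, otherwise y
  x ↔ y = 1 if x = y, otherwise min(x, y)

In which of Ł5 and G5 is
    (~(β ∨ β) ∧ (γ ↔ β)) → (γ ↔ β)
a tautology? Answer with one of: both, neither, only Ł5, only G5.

both

In Ł5: every assignment gives 1 — tautology.
In G5: every assignment gives 1 — tautology.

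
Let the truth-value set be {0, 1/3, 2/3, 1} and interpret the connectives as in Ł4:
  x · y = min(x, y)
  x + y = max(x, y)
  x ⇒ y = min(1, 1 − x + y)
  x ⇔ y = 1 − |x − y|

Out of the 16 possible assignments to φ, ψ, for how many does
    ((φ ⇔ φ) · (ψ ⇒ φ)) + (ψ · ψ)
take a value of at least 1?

13

φ = 0, ψ = 0 ↦ 1  ≥
φ = 0, ψ = 1/3 ↦ 2/3  <
φ = 0, ψ = 2/3 ↦ 2/3  <
φ = 0, ψ = 1 ↦ 1  ≥
φ = 1/3, ψ = 0 ↦ 1  ≥
φ = 1/3, ψ = 1/3 ↦ 1  ≥
φ = 1/3, ψ = 2/3 ↦ 2/3  <
φ = 1/3, ψ = 1 ↦ 1  ≥
φ = 2/3, ψ = 0 ↦ 1  ≥
φ = 2/3, ψ = 1/3 ↦ 1  ≥
φ = 2/3, ψ = 2/3 ↦ 1  ≥
φ = 2/3, ψ = 1 ↦ 1  ≥
φ = 1, ψ = 0 ↦ 1  ≥
φ = 1, ψ = 1/3 ↦ 1  ≥
φ = 1, ψ = 2/3 ↦ 1  ≥
φ = 1, ψ = 1 ↦ 1  ≥
So 13 of the 16 assignments meet the threshold.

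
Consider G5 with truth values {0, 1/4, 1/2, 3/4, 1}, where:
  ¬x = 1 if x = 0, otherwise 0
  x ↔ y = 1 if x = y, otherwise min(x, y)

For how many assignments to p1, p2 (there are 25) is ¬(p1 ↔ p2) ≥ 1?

8

value 1: 8 assignments (counts)
value 0: 17 assignments
So 8 of the 25 assignments meet the threshold.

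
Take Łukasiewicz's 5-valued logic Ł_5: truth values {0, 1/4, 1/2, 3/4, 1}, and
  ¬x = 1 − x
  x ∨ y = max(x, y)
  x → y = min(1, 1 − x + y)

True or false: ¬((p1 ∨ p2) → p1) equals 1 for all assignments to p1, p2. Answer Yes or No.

No

Counterexample: take p1 = 0, p2 = 0.
p1 ∨ p2 = 0 ∨ 0 = 0
(p1 ∨ p2) → p1 = 0 → 0 = 1
¬((p1 ∨ p2) → p1) = ¬1 = 0
This gives 0 ≠ 1.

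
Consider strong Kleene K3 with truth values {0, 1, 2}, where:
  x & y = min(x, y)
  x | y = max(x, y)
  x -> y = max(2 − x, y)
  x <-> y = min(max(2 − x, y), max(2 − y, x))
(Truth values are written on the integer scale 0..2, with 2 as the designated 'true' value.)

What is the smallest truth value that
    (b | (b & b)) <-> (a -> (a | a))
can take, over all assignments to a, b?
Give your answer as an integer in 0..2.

Take a = 0, b = 0:
b & b = 0 & 0 = 0
b | (b & b) = 0 | 0 = 0
a | a = 0 | 0 = 0
a -> (a | a) = 0 -> 0 = 2
(b | (b & b)) <-> (a -> (a | a)) = 0 <-> 2 = 0
No assignment yields a value below 0, so this is the minimum.

0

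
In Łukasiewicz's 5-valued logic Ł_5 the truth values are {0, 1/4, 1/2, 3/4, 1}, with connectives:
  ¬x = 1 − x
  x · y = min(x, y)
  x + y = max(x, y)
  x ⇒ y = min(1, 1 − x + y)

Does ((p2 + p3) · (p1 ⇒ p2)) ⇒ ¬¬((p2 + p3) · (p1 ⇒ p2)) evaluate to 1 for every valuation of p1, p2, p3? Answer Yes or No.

At p1 = 1, p2 = 3/4, p3 = 1/4, for instance:
p2 + p3 = 3/4 + 1/4 = 3/4
p1 ⇒ p2 = 1 ⇒ 3/4 = 3/4
(p2 + p3) · (p1 ⇒ p2) = 3/4 · 3/4 = 3/4
¬((p2 + p3) · (p1 ⇒ p2)) = ¬3/4 = 1/4
¬¬((p2 + p3) · (p1 ⇒ p2)) = ¬1/4 = 3/4
((p2 + p3) · (p1 ⇒ p2)) ⇒ ¬¬((p2 + p3) · (p1 ⇒ p2)) = 3/4 ⇒ 3/4 = 1
and checking the remaining 124 assignments likewise gives ≥ 1 in every case.

Yes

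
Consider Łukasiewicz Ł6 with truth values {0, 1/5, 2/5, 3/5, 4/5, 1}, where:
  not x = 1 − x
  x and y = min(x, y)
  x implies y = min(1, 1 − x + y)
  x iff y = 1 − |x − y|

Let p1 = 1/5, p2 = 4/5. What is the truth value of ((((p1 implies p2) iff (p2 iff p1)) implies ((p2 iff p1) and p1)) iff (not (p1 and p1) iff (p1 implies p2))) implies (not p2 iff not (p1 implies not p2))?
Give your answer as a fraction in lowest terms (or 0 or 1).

p1 implies p2 = 1/5 implies 4/5 = 1
p2 iff p1 = 4/5 iff 1/5 = 2/5
(p1 implies p2) iff (p2 iff p1) = 1 iff 2/5 = 2/5
p2 iff p1 = 4/5 iff 1/5 = 2/5
(p2 iff p1) and p1 = 2/5 and 1/5 = 1/5
((p1 implies p2) iff (p2 iff p1)) implies ((p2 iff p1) and p1) = 2/5 implies 1/5 = 4/5
p1 and p1 = 1/5 and 1/5 = 1/5
not (p1 and p1) = not 1/5 = 4/5
p1 implies p2 = 1/5 implies 4/5 = 1
not (p1 and p1) iff (p1 implies p2) = 4/5 iff 1 = 4/5
(((p1 implies p2) iff (p2 iff p1)) implies ((p2 iff p1) and p1)) iff (not (p1 and p1) iff (p1 implies p2)) = 4/5 iff 4/5 = 1
not p2 = not 4/5 = 1/5
not p2 = not 4/5 = 1/5
p1 implies not p2 = 1/5 implies 1/5 = 1
not (p1 implies not p2) = not 1 = 0
not p2 iff not (p1 implies not p2) = 1/5 iff 0 = 4/5
((((p1 implies p2) iff (p2 iff p1)) implies ((p2 iff p1) and p1)) iff (not (p1 and p1) iff (p1 implies p2))) implies (not p2 iff not (p1 implies not p2)) = 1 implies 4/5 = 4/5

4/5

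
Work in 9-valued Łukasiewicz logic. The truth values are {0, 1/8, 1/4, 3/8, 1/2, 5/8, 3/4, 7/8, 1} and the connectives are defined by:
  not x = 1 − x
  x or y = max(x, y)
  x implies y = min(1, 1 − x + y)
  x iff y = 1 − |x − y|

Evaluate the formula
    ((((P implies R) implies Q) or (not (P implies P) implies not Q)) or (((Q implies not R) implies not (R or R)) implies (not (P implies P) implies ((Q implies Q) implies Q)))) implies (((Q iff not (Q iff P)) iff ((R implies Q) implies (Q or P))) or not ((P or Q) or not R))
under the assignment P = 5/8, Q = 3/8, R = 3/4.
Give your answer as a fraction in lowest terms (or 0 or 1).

7/8

P implies R = 5/8 implies 3/4 = 1
(P implies R) implies Q = 1 implies 3/8 = 3/8
P implies P = 5/8 implies 5/8 = 1
not (P implies P) = not 1 = 0
not Q = not 3/8 = 5/8
not (P implies P) implies not Q = 0 implies 5/8 = 1
((P implies R) implies Q) or (not (P implies P) implies not Q) = 3/8 or 1 = 1
not R = not 3/4 = 1/4
Q implies not R = 3/8 implies 1/4 = 7/8
R or R = 3/4 or 3/4 = 3/4
not (R or R) = not 3/4 = 1/4
(Q implies not R) implies not (R or R) = 7/8 implies 1/4 = 3/8
P implies P = 5/8 implies 5/8 = 1
not (P implies P) = not 1 = 0
Q implies Q = 3/8 implies 3/8 = 1
(Q implies Q) implies Q = 1 implies 3/8 = 3/8
not (P implies P) implies ((Q implies Q) implies Q) = 0 implies 3/8 = 1
((Q implies not R) implies not (R or R)) implies (not (P implies P) implies ((Q implies Q) implies Q)) = 3/8 implies 1 = 1
(((P implies R) implies Q) or (not (P implies P) implies not Q)) or (((Q implies not R) implies not (R or R)) implies (not (P implies P) implies ((Q implies Q) implies Q))) = 1 or 1 = 1
Q iff P = 3/8 iff 5/8 = 3/4
not (Q iff P) = not 3/4 = 1/4
Q iff not (Q iff P) = 3/8 iff 1/4 = 7/8
R implies Q = 3/4 implies 3/8 = 5/8
Q or P = 3/8 or 5/8 = 5/8
(R implies Q) implies (Q or P) = 5/8 implies 5/8 = 1
(Q iff not (Q iff P)) iff ((R implies Q) implies (Q or P)) = 7/8 iff 1 = 7/8
P or Q = 5/8 or 3/8 = 5/8
not R = not 3/4 = 1/4
(P or Q) or not R = 5/8 or 1/4 = 5/8
not ((P or Q) or not R) = not 5/8 = 3/8
((Q iff not (Q iff P)) iff ((R implies Q) implies (Q or P))) or not ((P or Q) or not R) = 7/8 or 3/8 = 7/8
((((P implies R) implies Q) or (not (P implies P) implies not Q)) or (((Q implies not R) implies not (R or R)) implies (not (P implies P) implies ((Q implies Q) implies Q)))) implies (((Q iff not (Q iff P)) iff ((R implies Q) implies (Q or P))) or not ((P or Q) or not R)) = 1 implies 7/8 = 7/8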